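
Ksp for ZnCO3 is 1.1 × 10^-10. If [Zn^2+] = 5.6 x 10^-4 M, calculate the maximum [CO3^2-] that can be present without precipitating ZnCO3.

ZnCO3(s) ⇌ Zn^2+ + CO3^2-
Ksp = [Zn^2+][CO3^2-]
Precipitation begins when Q = Ksp. With [Zn^2+] = 5.6 x 10^-4 M:
1.1 × 10^-10 = (5.6 x 10^-4) × [CO3^2-]
[CO3^2-] = (1.1 × 10^-10 / 5.6 × 10^-4) = 2.0 × 10^-7 M

[CO3^2-] ≈ 2.0e-7 M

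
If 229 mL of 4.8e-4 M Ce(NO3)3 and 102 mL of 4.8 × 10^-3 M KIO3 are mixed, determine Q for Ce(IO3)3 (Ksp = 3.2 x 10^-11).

Total volume = 229 + 102 = 331 mL.
[Ce^3+] = 4.8 × 10^-4 × (229/331) = 3.32 x 10^-4 M
[IO3^-] = 4.8 x 10^-3 × (102/331) = 1.48 × 10^-3 M
Ce(IO3)3(s) <=> Ce^3+ + 3 IO3^-, so Q = [Ce^3+][IO3^-]^3
Q = (3.32 × 10^-4)(1.48 × 10^-3)^3 = 1.1 × 10^-12
Q < Ksp, so no precipitate of Ce(IO3)3 forms.

1.1 × 10^-12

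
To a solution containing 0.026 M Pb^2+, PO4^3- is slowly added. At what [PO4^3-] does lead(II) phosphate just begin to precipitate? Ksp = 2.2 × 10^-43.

Pb3(PO4)2(s) ⇌ 3 Pb^2+ + 2 PO4^3-
Ksp = [Pb^2+]^3[PO4^3-]^2
Precipitation begins when Q = Ksp. With [Pb^2+] = 0.026 M:
2.2 × 10^-43 = (0.026)^3 × [PO4^3-]^2
[PO4^3-] = (2.2 × 10^-43 / 1.76 x 10^-5)^(1/2) = 1.1 × 10^-19 M

[PO4^3-] = 1.1 × 10^-19 M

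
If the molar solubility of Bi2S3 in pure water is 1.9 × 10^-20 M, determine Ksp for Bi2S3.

Bi2S3(s) ⇌ 2 Bi^3+(aq) + 3 S^2-(aq)
For each mole of Bi2S3 that dissolves: [Bi^3+] = 2s, [S^2-] = 3s.
Ksp = [Bi^3+]^2[S^2-]^3
So Ksp = (2s)^2 × (3s)^3 = 108s^5
With s = 1.9 × 10^-20: Ksp = 2.7 × 10^-97

Ksp ≈ 2.7 x 10^-97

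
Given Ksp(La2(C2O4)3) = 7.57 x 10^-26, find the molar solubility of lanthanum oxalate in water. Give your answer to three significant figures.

3.71 x 10^-6 M

La2(C2O4)3(s) ⇌ 2 La^3+(aq) + 3 C2O4^2-(aq)
Ksp = [La^3+]^2[C2O4^2-]^3
For each mole of La2(C2O4)3 that dissolves: [La^3+] = 2s, [C2O4^2-] = 3s.
Substituting: Ksp = (2s)^2(3s)^3 = 108s^5
s^5 = 7.57 x 10^-26 / 108, so s = 3.71 × 10^-6 M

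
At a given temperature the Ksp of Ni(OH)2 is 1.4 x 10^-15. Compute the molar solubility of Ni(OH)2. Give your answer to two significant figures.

s = 7.0 x 10^-6 M

Ni(OH)2(s) ⇌ Ni^2+(aq) + 2 OH^-(aq)
Ksp = [Ni^2+][OH^-]^2
If s mol/L of Ni(OH)2 dissolves, [Ni^2+] = s and [OH^-] = 2s.
Substituting: Ksp = s(2s)^2 = 4s^3
s = (1.4 x 10^-15 / 4)^(1/3) = 7.0 × 10^-6 M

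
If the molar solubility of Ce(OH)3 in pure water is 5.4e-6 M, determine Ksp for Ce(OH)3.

Ksp = 2.3 × 10^-20

Ce(OH)3(s) ⇌ Ce^3+(aq) + 3 OH^-(aq)
Let s = molar solubility. Then [Ce^3+] = s and [OH^-] = 3s.
Ksp = [Ce^3+][OH^-]^3
Ksp = s(3s)^3 = 27s^4
Ksp = 27 × (5.4 × 10^-6)^4 = 2.3 x 10^-20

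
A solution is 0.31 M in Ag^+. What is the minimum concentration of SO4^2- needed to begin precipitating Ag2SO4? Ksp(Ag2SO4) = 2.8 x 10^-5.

2.9 × 10^-4 M

Ag2SO4(s) <=> 2 Ag^+(aq) + SO4^2-(aq)
Ksp = [Ag^+]^2[SO4^2-]
Precipitation begins when Q = Ksp. With [Ag^+] = 0.31 M:
2.8 x 10^-5 = (0.31)^2 × [SO4^2-]
[SO4^2-] = (2.8 x 10^-5 / 9.61 x 10^-2) = 2.9 x 10^-4 M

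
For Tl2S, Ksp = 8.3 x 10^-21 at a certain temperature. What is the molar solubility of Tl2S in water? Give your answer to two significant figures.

1.3 × 10^-7 M

Tl2S(s) ⇌ 2 Tl^+ + S^2-
Ksp = [Tl^+]^2[S^2-]
If s mol/L of Tl2S dissolves, [Tl^+] = 2s and [S^2-] = s.
Substituting: Ksp = (2s)^2s = 4s^3
s = (8.3 x 10^-21 / 4)^(1/3) = 1.3 × 10^-7 M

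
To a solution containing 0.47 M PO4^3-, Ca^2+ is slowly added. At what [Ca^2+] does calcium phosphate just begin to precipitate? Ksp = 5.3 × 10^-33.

Ca3(PO4)2(s) ⇌ 3 Ca^2+ + 2 PO4^3-
Ksp = [Ca^2+]^3[PO4^3-]^2
Precipitation begins when Q = Ksp. With [PO4^3-] = 0.47 M:
5.3 × 10^-33 = (0.47)^2 × [Ca^2+]^3
[Ca^2+] = (5.3 × 10^-33 / 2.21 × 10^-1)^(1/3) = 2.9 × 10^-11 M

[Ca^2+] ≈ 2.9 × 10^-11 M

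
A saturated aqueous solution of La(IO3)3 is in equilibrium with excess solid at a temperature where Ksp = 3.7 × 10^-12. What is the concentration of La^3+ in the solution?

La(IO3)3(s) ⇌ La^3+ + 3 IO3^-
Ksp = [La^3+][IO3^-]^3
If s mol/L of La(IO3)3 dissolves, [La^3+] = s and [IO3^-] = 3s.
Ksp = s(3s)^3 = 27s^4
s = (3.7 × 10^-12 / 27)^(1/4) = 6.08 × 10^-4 M
[La^3+] = s = 6.1 × 10^-4 M

6.1e-4 M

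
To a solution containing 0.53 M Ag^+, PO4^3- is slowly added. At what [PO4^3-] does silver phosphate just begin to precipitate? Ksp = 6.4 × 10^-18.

[PO4^3-] ≈ 4.3 x 10^-17 M

Ag3PO4(s) <=> 3 Ag^+ + PO4^3-
Ksp = [Ag^+]^3[PO4^3-]
Precipitation begins when Q = Ksp. With [Ag^+] = 0.53 M:
6.4 × 10^-18 = (0.53)^3 × [PO4^3-]
[PO4^3-] = (6.4 × 10^-18 / 1.49 × 10^-1) = 4.3 × 10^-17 M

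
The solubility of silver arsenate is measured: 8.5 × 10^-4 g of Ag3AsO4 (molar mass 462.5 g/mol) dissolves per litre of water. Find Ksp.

3.1 x 10^-22

Molar solubility s = (8.5 × 10^-4 g/L) / (462.5 g/mol) = 1.84 × 10^-6 M.
Ag3AsO4(s) <=> 3 Ag^+(aq) + AsO4^3-(aq)
For each mole of Ag3AsO4 that dissolves: [Ag^+] = 3s, [AsO4^3-] = s.
Ksp = [Ag^+]^3[AsO4^3-]
Ksp = (3s)^3s = 27s^4
Ksp = 27 × (1.84 x 10^-6)^4 = 3.1 x 10^-22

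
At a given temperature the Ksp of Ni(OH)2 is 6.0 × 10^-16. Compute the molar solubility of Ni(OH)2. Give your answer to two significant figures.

Ni(OH)2(s) ⇌ Ni^2+ + 2 OH^-
Ksp = [Ni^2+][OH^-]^2
If s mol/L of Ni(OH)2 dissolves, [Ni^2+] = s and [OH^-] = 2s.
Ksp = s(2s)^2 = 4s^3
s = (6.0 × 10^-16 / 4)^(1/3) = 5.3 × 10^-6 M

s ≈ 5.3 × 10^-6 M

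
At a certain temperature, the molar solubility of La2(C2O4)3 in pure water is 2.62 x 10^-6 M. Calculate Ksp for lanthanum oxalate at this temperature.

Ksp ≈ 1.33e-26

La2(C2O4)3(s) ⇌ 2 La^3+ + 3 C2O4^2-
Let s = molar solubility. Then [La^3+] = 2s and [C2O4^2-] = 3s.
Ksp = [La^3+]^2[C2O4^2-]^3
Ksp = (2s)^2(3s)^3 = 108s^5
Ksp = 108 × (2.62 x 10^-6)^5 = 1.33 x 10^-26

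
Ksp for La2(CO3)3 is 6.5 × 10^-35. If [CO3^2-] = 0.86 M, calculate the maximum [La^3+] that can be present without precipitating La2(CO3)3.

La2(CO3)3(s) <=> 2 La^3+ + 3 CO3^2-
Ksp = [La^3+]^2[CO3^2-]^3
Precipitation begins when Q = Ksp. With [CO3^2-] = 0.86 M:
6.5 × 10^-35 = (0.86)^3 × [La^3+]^2
[La^3+] = (6.5 × 10^-35 / 6.36 × 10^-1)^(1/2) = 1.0 × 10^-17 M

[La^3+] = 1.0 x 10^-17 M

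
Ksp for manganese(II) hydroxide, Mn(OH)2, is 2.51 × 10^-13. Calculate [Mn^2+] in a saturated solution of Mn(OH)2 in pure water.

[Mn^2+] ≈ 3.97 × 10^-5 M

Mn(OH)2(s) ⇌ Mn^2+(aq) + 2 OH^-(aq)
Ksp = [Mn^2+][OH^-]^2
If s mol/L of Mn(OH)2 dissolves, [Mn^2+] = s and [OH^-] = 2s.
So Ksp = s × (2s)^2 = 4s^3
s^3 = 2.51 × 10^-13 / 4, so s = 3.974 x 10^-5 M
[Mn^2+] = s = 3.97 × 10^-5 M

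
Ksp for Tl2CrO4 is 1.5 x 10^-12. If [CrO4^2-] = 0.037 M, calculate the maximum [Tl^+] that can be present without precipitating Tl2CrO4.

[Tl^+] = 6.4 × 10^-6 M

Tl2CrO4(s) ⇌ 2 Tl^+ + CrO4^2-
Ksp = [Tl^+]^2[CrO4^2-]
Precipitation begins when Q = Ksp. With [CrO4^2-] = 0.037 M:
1.5 x 10^-12 = (0.037) × [Tl^+]^2
[Tl^+] = (1.5 x 10^-12 / 3.7 × 10^-2)^(1/2) = 6.4 × 10^-6 M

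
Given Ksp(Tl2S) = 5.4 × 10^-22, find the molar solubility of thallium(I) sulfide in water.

s = 5.1 x 10^-8 M

Tl2S(s) ⇌ 2 Tl^+(aq) + S^2-(aq)
Ksp = [Tl^+]^2[S^2-]
If s mol/L of Tl2S dissolves, [Tl^+] = 2s and [S^2-] = s.
Ksp = (2s)^2s = 4s^3
s^3 = 5.4 × 10^-22 / 4, so s = 5.1 x 10^-8 M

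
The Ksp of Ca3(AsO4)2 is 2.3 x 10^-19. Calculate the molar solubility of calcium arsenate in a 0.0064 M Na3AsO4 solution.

s ≈ 5.9 × 10^-6 M

Ca3(AsO4)2(s) <=> 3 Ca^2+(aq) + 2 AsO4^3-(aq)
Ksp = [Ca^2+]^3[AsO4^3-]^2
Let s = moles of Ca3(AsO4)2 that dissolve per litre. [Ca^2+] = 3s, [AsO4^3-] = 0.0064 + 2s ≈ 0.0064 (since AsO4^3- from Na3AsO4 dominates).
Ksp ≈ (3s)^3 × (0.0064)^2
s = 5.9 × 10^-6 M
Check: 2s = 1.2 x 10^-5 ≪ 0.0064, so the approximation is valid.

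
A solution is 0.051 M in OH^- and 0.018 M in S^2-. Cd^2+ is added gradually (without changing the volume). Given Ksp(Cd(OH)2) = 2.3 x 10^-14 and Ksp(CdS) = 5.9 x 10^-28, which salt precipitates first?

Each salt begins to precipitate when Q = Ksp, i.e. when [Cd^2+] reaches its threshold.
For Cd(OH)2: 2.3 x 10^-14 = (0.051)^2 × [Cd^2+]  ⇒  [Cd^2+] = 8.8 x 10^-12 M.
For CdS: 5.9 x 10^-28 = 0.018 × [Cd^2+]  ⇒  [Cd^2+] = 3.3 x 10^-26 M.
The salt with the lower threshold [Cd^2+] precipitates first: CdS.

CdS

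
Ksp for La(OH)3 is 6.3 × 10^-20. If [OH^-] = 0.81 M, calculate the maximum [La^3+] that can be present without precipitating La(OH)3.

[La^3+] ≈ 1.2e-19 M

La(OH)3(s) <=> La^3+ + 3 OH^-
Ksp = [La^3+][OH^-]^3
Precipitation begins when Q = Ksp. With [OH^-] = 0.81 M:
6.3 × 10^-20 = (0.81)^3 × [La^3+]
[La^3+] = (6.3 × 10^-20 / 5.31 x 10^-1) = 1.2 × 10^-19 M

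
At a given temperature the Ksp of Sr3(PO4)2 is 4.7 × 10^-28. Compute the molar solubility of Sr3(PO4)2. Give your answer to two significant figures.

Sr3(PO4)2(s) ⇌ 3 Sr^2+(aq) + 2 PO4^3-(aq)
Ksp = [Sr^2+]^3[PO4^3-]^2
For each mole of Sr3(PO4)2 that dissolves: [Sr^2+] = 3s, [PO4^3-] = 2s.
Ksp = (3s)^3(2s)^2 = 108s^5
s^5 = 4.7 × 10^-28 / 108, so s = 1.3 × 10^-6 M

1.3 × 10^-6 M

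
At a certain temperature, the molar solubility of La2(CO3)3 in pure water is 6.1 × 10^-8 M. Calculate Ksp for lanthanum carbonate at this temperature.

Ksp ≈ 9.1 × 10^-35

La2(CO3)3(s) ⇌ 2 La^3+ + 3 CO3^2-
With molar solubility s: [La^3+] = 2s, [CO3^2-] = 3s.
Ksp = [La^3+]^2[CO3^2-]^3
So Ksp = (2s)^2 × (3s)^3 = 108s^5
With s = 6.1 × 10^-8: Ksp = 9.1 × 10^-35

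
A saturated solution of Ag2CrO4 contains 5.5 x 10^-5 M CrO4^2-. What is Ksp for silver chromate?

Ag2CrO4(s) ⇌ 2 Ag^+(aq) + CrO4^2-(aq)
Stoichiometry gives [Ag^+] = (2/1)[CrO4^2-] = 1.10 x 10^-4 M.
Ksp = [Ag^+]^2[CrO4^2-]
Ksp = (1.10 x 10^-4)^2 × 5.5 × 10^-5 = 6.7 × 10^-13

6.7e-13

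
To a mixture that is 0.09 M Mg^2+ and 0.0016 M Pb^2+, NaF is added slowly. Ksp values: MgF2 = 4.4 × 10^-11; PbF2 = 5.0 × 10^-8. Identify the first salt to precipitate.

Precipitation of each salt starts when its ion product equals its Ksp.
For MgF2: 4.4 × 10^-11 = 0.09 × [F^-]^2  ⇒  [F^-] = 2.2 × 10^-5 M.
For PbF2: 5.0 × 10^-8 = 0.0016 × [F^-]^2  ⇒  [F^-] = 5.6 × 10^-3 M.
The salt with the lower threshold [F^-] precipitates first: MgF2.

MgF2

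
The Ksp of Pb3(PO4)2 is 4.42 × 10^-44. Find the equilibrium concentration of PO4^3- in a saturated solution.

[PO4^3-] ≈ 1.67e-9 M

Pb3(PO4)2(s) <=> 3 Pb^2+ + 2 PO4^3-
Ksp = [Pb^2+]^3[PO4^3-]^2
If s mol/L of Pb3(PO4)2 dissolves, [Pb^2+] = 3s and [PO4^3-] = 2s.
Ksp = (3s)^3(2s)^2 = 108s^5
Solving, s = (4.42 × 10^-44/108)^(1/5) = 8.364 x 10^-10 M
[PO4^3-] = 2s = 1.67 × 10^-9 M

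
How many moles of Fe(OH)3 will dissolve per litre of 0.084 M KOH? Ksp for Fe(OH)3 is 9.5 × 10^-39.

Fe(OH)3(s) <=> Fe^3+(aq) + 3 OH^-(aq)
Ksp = [Fe^3+][OH^-]^3
Let s be the molar solubility in this solution. [Fe^3+] = s, [OH^-] = 0.084 + 3s ≈ 0.084 (since OH^- from KOH dominates).
Ksp ≈ s × (0.084)^3
s = 1.6 x 10^-35 M
Check: 3s = 4.8 x 10^-35 ≪ 0.084, so the approximation is valid.

s ≈ 1.6 × 10^-35 M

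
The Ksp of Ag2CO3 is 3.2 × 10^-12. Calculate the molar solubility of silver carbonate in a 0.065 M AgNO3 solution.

s ≈ 7.6e-10 M

Ag2CO3(s) ⇌ 2 Ag^+ + CO3^2-
Ksp = [Ag^+]^2[CO3^2-]
Let s = moles of Ag2CO3 that dissolve per litre. [Ag^+] = 0.065 + 2s ≈ 0.065, [CO3^2-] = s (common-ion effect: Ag^+ is already 0.065 M).
Ksp ≈ (0.065)^2 × s
s = 7.6 × 10^-10 M
Check: 2s = 1.5 × 10^-9 ≪ 0.065, so the approximation is valid.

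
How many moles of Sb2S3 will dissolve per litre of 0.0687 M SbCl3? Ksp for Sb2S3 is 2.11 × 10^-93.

s ≈ 2.55 x 10^-31 M

Sb2S3(s) <=> 2 Sb^3+(aq) + 3 S^2-(aq)
Ksp = [Sb^3+]^2[S^2-]^3
If s mol/L dissolves here, [Sb^3+] = 0.0687 + 2s ≈ 0.0687, [S^2-] = 3s (Ksp is small, so little additional dissolves).
Ksp ≈ (0.0687)^2 × (3s)^3
s = 2.55 × 10^-31 M
Check: 2s = 5.1 × 10^-31 ≪ 0.0687, so the approximation is valid.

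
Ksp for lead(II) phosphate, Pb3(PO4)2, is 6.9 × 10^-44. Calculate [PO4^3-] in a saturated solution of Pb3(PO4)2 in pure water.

Pb3(PO4)2(s) <=> 3 Pb^2+ + 2 PO4^3-
Ksp = [Pb^2+]^3[PO4^3-]^2
With molar solubility s: [Pb^2+] = 3s, [PO4^3-] = 2s.
Substituting: Ksp = (3s)^3(2s)^2 = 108s^5
s = (6.9 × 10^-44 / 108)^(1/5) = 9.14 × 10^-10 M
[PO4^3-] = 2s = 1.8 × 10^-9 M

[PO4^3-] ≈ 1.8e-9 M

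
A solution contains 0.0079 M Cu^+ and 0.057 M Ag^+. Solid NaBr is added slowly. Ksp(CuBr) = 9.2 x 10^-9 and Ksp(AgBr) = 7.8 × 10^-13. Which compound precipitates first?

AgBr

Each salt begins to precipitate when Q = Ksp, i.e. when [Br^-] reaches its threshold.
For CuBr: 9.2 x 10^-9 = 0.0079 × [Br^-]  ⇒  [Br^-] = 1.2 × 10^-6 M.
For AgBr: 7.8 × 10^-13 = 0.057 × [Br^-]  ⇒  [Br^-] = 1.4 × 10^-11 M.
The salt with the lower threshold [Br^-] precipitates first: AgBr.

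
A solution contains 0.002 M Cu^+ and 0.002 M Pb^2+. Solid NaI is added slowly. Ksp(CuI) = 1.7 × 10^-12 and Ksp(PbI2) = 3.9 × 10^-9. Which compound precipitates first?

Each salt begins to precipitate when Q = Ksp, i.e. when [I^-] reaches its threshold.
For CuI: 1.7 × 10^-12 = 0.002 × [I^-]  ⇒  [I^-] = 8.5 × 10^-10 M.
For PbI2: 3.9 × 10^-9 = 0.002 × [I^-]^2  ⇒  [I^-] = 1.4 x 10^-3 M.
The salt with the lower threshold [I^-] precipitates first: CuI.

CuI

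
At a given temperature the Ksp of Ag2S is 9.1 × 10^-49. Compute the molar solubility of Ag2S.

s = 6.1e-17 M

Ag2S(s) ⇌ 2 Ag^+ + S^2-
Ksp = [Ag^+]^2[S^2-]
For each mole of Ag2S that dissolves: [Ag^+] = 2s, [S^2-] = s.
Substituting: Ksp = (2s)^2s = 4s^3
s = (9.1 × 10^-49 / 4)^(1/3) = 6.1 x 10^-17 M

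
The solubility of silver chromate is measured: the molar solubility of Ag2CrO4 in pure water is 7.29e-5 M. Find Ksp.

Ag2CrO4(s) <=> 2 Ag^+ + CrO4^2-
Let s = molar solubility. Then [Ag^+] = 2s and [CrO4^2-] = s.
Ksp = [Ag^+]^2[CrO4^2-]
So Ksp = (2s)^2 × s = 4s^3
Ksp = 4 × (7.29 × 10^-5)^3 = 1.55 × 10^-12

1.55 × 10^-12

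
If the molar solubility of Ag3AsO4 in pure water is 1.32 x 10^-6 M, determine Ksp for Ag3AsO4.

Ag3AsO4(s) ⇌ 3 Ag^+ + AsO4^3-
If s mol/L of Ag3AsO4 dissolves, [Ag^+] = 3s and [AsO4^3-] = s.
Ksp = [Ag^+]^3[AsO4^3-]
Ksp = (3s)^3s = 27s^4
Ksp = 27 × (1.32 × 10^-6)^4 = 8.20 × 10^-23

8.20e-23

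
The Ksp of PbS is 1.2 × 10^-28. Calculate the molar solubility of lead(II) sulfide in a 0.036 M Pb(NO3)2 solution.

s = 3.3 x 10^-27 M

PbS(s) ⇌ Pb^2+ + S^2-
Ksp = [Pb^2+][S^2-]
Let s = moles of PbS that dissolve per litre. [Pb^2+] = 0.036 + s ≈ 0.036, [S^2-] = s (Ksp is small, so little additional dissolves).
Ksp ≈ 0.036 × s
s = 3.3 x 10^-27 M
Check: s = 3.3 × 10^-27 ≪ 0.036, so the approximation is valid.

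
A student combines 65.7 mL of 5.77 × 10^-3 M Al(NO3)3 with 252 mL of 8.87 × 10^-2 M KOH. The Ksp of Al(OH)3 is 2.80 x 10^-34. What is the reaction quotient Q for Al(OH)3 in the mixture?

Q ≈ 4.16 × 10^-7

Total volume = 65.7 + 252 = 317.7 mL.
[Al^3+] = 5.77 × 10^-3 × (65.7/317.7) = 1.193 × 10^-3 M
[OH^-] = 8.87 × 10^-2 × (252/317.7) = 7.036 × 10^-2 M
Al(OH)3(s) ⇌ Al^3+ + 3 OH^-, so Q = [Al^3+][OH^-]^3
Q = (1.193 x 10^-3)(7.036 x 10^-2)^3 = 4.16 × 10^-7
Q > Ksp, so Al(OH)3 will precipitate.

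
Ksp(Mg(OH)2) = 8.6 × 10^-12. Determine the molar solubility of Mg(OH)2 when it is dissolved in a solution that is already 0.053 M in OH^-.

Mg(OH)2(s) ⇌ Mg^2+(aq) + 2 OH^-(aq)
Ksp = [Mg^2+][OH^-]^2
Let s be the molar solubility in this solution. [Mg^2+] = s, [OH^-] = 0.053 + 2s ≈ 0.053 (Ksp is small, so little additional dissolves).
Ksp ≈ s × (0.053)^2
s = 3.1 × 10^-9 M
Check: 2s = 6.1 x 10^-9 ≪ 0.053, so the approximation is valid.

s ≈ 3.1 x 10^-9 M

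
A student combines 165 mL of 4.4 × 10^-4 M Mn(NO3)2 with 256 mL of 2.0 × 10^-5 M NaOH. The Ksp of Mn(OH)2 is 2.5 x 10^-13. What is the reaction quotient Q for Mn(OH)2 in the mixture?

2.6 × 10^-14

Total volume = 165 + 256 = 421 mL.
[Mn^2+] = 4.4 x 10^-4 × (165/421) = 1.72 × 10^-4 M
[OH^-] = 2.0 x 10^-5 × (256/421) = 1.22 x 10^-5 M
Mn(OH)2(s) <=> Mn^2+(aq) + 2 OH^-(aq), so Q = [Mn^2+][OH^-]^2
Q = (1.72 × 10^-4)(1.22 x 10^-5)^2 = 2.6 × 10^-14
Q < Ksp, so no precipitate of Mn(OH)2 forms.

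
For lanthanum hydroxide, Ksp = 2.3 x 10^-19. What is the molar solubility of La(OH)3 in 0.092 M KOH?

La(OH)3(s) ⇌ La^3+ + 3 OH^-
Ksp = [La^3+][OH^-]^3
Let s be the molar solubility in this solution. [La^3+] = s, [OH^-] = 0.092 + 3s ≈ 0.092 (common-ion effect: OH^- is already 0.092 M).
Ksp ≈ s × (0.092)^3
s = 3.0 x 10^-16 M
Check: 3s = 8.9 x 10^-16 ≪ 0.092, so the approximation is valid.

s = 3.0 × 10^-16 M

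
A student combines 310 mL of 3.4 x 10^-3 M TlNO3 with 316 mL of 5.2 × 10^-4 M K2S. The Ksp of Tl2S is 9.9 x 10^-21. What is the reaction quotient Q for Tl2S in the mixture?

Q = 7.4 × 10^-10

Total volume = 310 + 316 = 626 mL.
[Tl^+] = 3.4 x 10^-3 × (310/626) = 1.68 × 10^-3 M
[S^2-] = 5.2 × 10^-4 × (316/626) = 2.62 × 10^-4 M
Tl2S(s) <=> 2 Tl^+ + S^2-, so Q = [Tl^+]^2[S^2-]
Q = (1.68 × 10^-3)^2(2.62 × 10^-4) = 7.4 × 10^-10
Q > Ksp, so Tl2S will precipitate.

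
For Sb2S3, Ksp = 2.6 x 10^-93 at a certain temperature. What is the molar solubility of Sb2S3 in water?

1.2 × 10^-19 M

Sb2S3(s) ⇌ 2 Sb^3+(aq) + 3 S^2-(aq)
Ksp = [Sb^3+]^2[S^2-]^3
With molar solubility s: [Sb^3+] = 2s, [S^2-] = 3s.
So Ksp = (2s)^2 × (3s)^3 = 108s^5
Solving, s = (2.6 x 10^-93/108)^(1/5) = 1.2 × 10^-19 M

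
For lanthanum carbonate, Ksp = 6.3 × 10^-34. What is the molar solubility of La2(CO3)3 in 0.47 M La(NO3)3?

s ≈ 4.7 × 10^-12 M

La2(CO3)3(s) ⇌ 2 La^3+ + 3 CO3^2-
Ksp = [La^3+]^2[CO3^2-]^3
Let s be the molar solubility in this solution. [La^3+] = 0.47 + 2s ≈ 0.47, [CO3^2-] = 3s (common-ion effect: La^3+ is already 0.47 M).
Ksp ≈ (0.47)^2 × (3s)^3
s = 4.7 × 10^-12 M
Check: 2s = 9.5 x 10^-12 ≪ 0.47, so the approximation is valid.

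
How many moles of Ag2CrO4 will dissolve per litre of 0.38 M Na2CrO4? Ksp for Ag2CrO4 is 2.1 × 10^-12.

1.2 × 10^-6 M

Ag2CrO4(s) <=> 2 Ag^+ + CrO4^2-
Ksp = [Ag^+]^2[CrO4^2-]
If s mol/L dissolves here, [Ag^+] = 2s, [CrO4^2-] = 0.38 + s ≈ 0.38 (since CrO4^2- from Na2CrO4 dominates).
Ksp ≈ (2s)^2 × 0.38
s = 1.2 x 10^-6 M
Check: s = 1.2 × 10^-6 ≪ 0.38, so the approximation is valid.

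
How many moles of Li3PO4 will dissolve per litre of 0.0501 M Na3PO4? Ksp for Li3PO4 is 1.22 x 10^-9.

9.66 × 10^-4 M

Li3PO4(s) <=> 3 Li^+ + PO4^3-
Ksp = [Li^+]^3[PO4^3-]
Let s be the molar solubility in this solution. [Li^+] = 3s, [PO4^3-] = 0.0501 + s ≈ 0.0501 (Ksp is small, so little additional dissolves).
Ksp ≈ (3s)^3 × 0.0501
s = 9.66 × 10^-4 M
Check: s = 9.7 x 10^-4 ≪ 0.0501, so the approximation is valid.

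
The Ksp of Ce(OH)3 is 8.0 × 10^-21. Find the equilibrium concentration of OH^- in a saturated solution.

[OH^-] = 1.2e-5 M

Ce(OH)3(s) <=> Ce^3+(aq) + 3 OH^-(aq)
Ksp = [Ce^3+][OH^-]^3
If s mol/L of Ce(OH)3 dissolves, [Ce^3+] = s and [OH^-] = 3s.
Ksp = s(3s)^3 = 27s^4
Solving, s = (8.0 × 10^-21/27)^(1/4) = 4.15 × 10^-6 M
[OH^-] = 3s = 1.2 × 10^-5 M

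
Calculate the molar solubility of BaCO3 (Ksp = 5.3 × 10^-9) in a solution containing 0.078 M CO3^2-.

BaCO3(s) ⇌ Ba^2+(aq) + CO3^2-(aq)
Ksp = [Ba^2+][CO3^2-]
If s mol/L dissolves here, [Ba^2+] = s, [CO3^2-] = 0.078 + s ≈ 0.078 (common-ion effect: CO3^2- is already 0.078 M).
Ksp ≈ s × 0.078
s = 6.8 x 10^-8 M
Check: s = 6.8 × 10^-8 ≪ 0.078, so the approximation is valid.

s ≈ 6.8 × 10^-8 M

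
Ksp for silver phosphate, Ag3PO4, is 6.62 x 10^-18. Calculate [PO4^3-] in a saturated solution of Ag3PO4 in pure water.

Ag3PO4(s) ⇌ 3 Ag^+ + PO4^3-
Ksp = [Ag^+]^3[PO4^3-]
With molar solubility s: [Ag^+] = 3s, [PO4^3-] = s.
Ksp = (3s)^3s = 27s^4
s^4 = 6.62 x 10^-18 / 27, so s = 2.225 × 10^-5 M
[PO4^3-] = s = 2.23 × 10^-5 M

2.23e-5 M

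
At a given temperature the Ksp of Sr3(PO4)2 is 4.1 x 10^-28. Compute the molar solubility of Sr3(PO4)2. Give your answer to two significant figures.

s = 1.3e-6 M

Sr3(PO4)2(s) <=> 3 Sr^2+(aq) + 2 PO4^3-(aq)
Ksp = [Sr^2+]^3[PO4^3-]^2
If s mol/L of Sr3(PO4)2 dissolves, [Sr^2+] = 3s and [PO4^3-] = 2s.
Ksp = (3s)^3(2s)^2 = 108s^5
s^5 = 4.1 x 10^-28 / 108, so s = 1.3 x 10^-6 M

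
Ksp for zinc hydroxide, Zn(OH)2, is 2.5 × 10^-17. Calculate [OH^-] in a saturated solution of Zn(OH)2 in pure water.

Zn(OH)2(s) <=> Zn^2+(aq) + 2 OH^-(aq)
Ksp = [Zn^2+][OH^-]^2
With molar solubility s: [Zn^2+] = s, [OH^-] = 2s.
Ksp = s(2s)^2 = 4s^3
Solving, s = (2.5 × 10^-17/4)^(1/3) = 1.84 × 10^-6 M
[OH^-] = 2s = 3.7 × 10^-6 M

[OH^-] = 3.7 × 10^-6 M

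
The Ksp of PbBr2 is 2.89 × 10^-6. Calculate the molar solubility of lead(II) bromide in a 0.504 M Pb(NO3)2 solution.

PbBr2(s) ⇌ Pb^2+ + 2 Br^-
Ksp = [Pb^2+][Br^-]^2
Let s = moles of PbBr2 that dissolve per litre. [Pb^2+] = 0.504 + s ≈ 0.504, [Br^-] = 2s (common-ion effect: Pb^2+ is already 0.504 M).
Ksp ≈ 0.504 × (2s)^2
s = 1.20 × 10^-3 M
Check: s = 1.2 × 10^-3 ≪ 0.504, so the approximation is valid.

1.20e-3 M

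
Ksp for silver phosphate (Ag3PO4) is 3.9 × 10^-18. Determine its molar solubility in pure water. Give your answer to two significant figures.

s ≈ 1.9e-5 M

Ag3PO4(s) ⇌ 3 Ag^+(aq) + PO4^3-(aq)
Ksp = [Ag^+]^3[PO4^3-]
For each mole of Ag3PO4 that dissolves: [Ag^+] = 3s, [PO4^3-] = s.
Ksp = (3s)^3s = 27s^4
Solving, s = (3.9 × 10^-18/27)^(1/4) = 1.9 × 10^-5 M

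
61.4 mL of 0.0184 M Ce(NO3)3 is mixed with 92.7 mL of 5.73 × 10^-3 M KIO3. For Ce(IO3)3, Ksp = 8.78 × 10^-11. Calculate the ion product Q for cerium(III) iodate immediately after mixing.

Total volume = 61.4 + 92.7 = 154.1 mL.
[Ce^3+] = 1.84 × 10^-2 × (61.4/154.1) = 7.331 × 10^-3 M
[IO3^-] = 5.73 x 10^-3 × (92.7/154.1) = 3.447 x 10^-3 M
Ce(IO3)3(s) <=> Ce^3+(aq) + 3 IO3^-(aq), so Q = [Ce^3+][IO3^-]^3
Q = (7.331 × 10^-3)(3.447 × 10^-3)^3 = 3.00 x 10^-10
Q > Ksp, so Ce(IO3)3 will precipitate.

Q ≈ 3.00 x 10^-10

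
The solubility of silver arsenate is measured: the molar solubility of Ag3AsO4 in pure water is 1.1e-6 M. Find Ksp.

Ag3AsO4(s) <=> 3 Ag^+ + AsO4^3-
For each mole of Ag3AsO4 that dissolves: [Ag^+] = 3s, [AsO4^3-] = s.
Ksp = [Ag^+]^3[AsO4^3-]
So Ksp = (3s)^3 × s = 27s^4
Ksp = 27 × (1.1 × 10^-6)^4 = 4.0 x 10^-23

4.0 × 10^-23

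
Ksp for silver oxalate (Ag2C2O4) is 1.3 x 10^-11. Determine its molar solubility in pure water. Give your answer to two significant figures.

s = 1.5 × 10^-4 M

Ag2C2O4(s) <=> 2 Ag^+ + C2O4^2-
Ksp = [Ag^+]^2[C2O4^2-]
For each mole of Ag2C2O4 that dissolves: [Ag^+] = 2s, [C2O4^2-] = s.
Ksp = (2s)^2s = 4s^3
s = (1.3 x 10^-11 / 4)^(1/3) = 1.5 × 10^-4 M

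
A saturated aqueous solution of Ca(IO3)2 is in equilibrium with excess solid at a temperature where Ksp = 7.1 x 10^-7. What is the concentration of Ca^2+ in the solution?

Ca(IO3)2(s) ⇌ Ca^2+ + 2 IO3^-
Ksp = [Ca^2+][IO3^-]^2
For each mole of Ca(IO3)2 that dissolves: [Ca^2+] = s, [IO3^-] = 2s.
Ksp = s(2s)^2 = 4s^3
s^3 = 7.1 x 10^-7 / 4, so s = 5.62 × 10^-3 M
[Ca^2+] = s = 5.6 x 10^-3 M

[Ca^2+] = 5.6e-3 M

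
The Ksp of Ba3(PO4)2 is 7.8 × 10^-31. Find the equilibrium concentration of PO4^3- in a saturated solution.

7.5e-7 M

Ba3(PO4)2(s) ⇌ 3 Ba^2+(aq) + 2 PO4^3-(aq)
Ksp = [Ba^2+]^3[PO4^3-]^2
If s mol/L of Ba3(PO4)2 dissolves, [Ba^2+] = 3s and [PO4^3-] = 2s.
Substituting: Ksp = (3s)^3(2s)^2 = 108s^5
s^5 = 7.8 × 10^-31 / 108, so s = 3.73 × 10^-7 M
[PO4^3-] = 2s = 7.5 × 10^-7 M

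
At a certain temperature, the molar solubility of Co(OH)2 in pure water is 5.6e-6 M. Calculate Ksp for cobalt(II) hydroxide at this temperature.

Ksp ≈ 7.0e-16

Co(OH)2(s) ⇌ Co^2+ + 2 OH^-
With molar solubility s: [Co^2+] = s, [OH^-] = 2s.
Ksp = [Co^2+][OH^-]^2
Ksp = s(2s)^2 = 4s^3
With s = 5.6 x 10^-6: Ksp = 7.0 x 10^-16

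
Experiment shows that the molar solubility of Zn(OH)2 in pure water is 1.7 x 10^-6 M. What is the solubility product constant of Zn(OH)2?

Zn(OH)2(s) <=> Zn^2+ + 2 OH^-
For each mole of Zn(OH)2 that dissolves: [Zn^2+] = s, [OH^-] = 2s.
Ksp = [Zn^2+][OH^-]^2
Substituting: Ksp = s(2s)^2 = 4s^3
With s = 1.7 × 10^-6: Ksp = 2.0 x 10^-17

Ksp ≈ 2.0e-17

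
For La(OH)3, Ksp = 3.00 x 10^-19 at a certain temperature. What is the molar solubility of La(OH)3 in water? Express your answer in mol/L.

La(OH)3(s) <=> La^3+ + 3 OH^-
Ksp = [La^3+][OH^-]^3
With molar solubility s: [La^3+] = s, [OH^-] = 3s.
Substituting: Ksp = s(3s)^3 = 27s^4
s^4 = 3.00 x 10^-19 / 27, so s = 1.03 × 10^-5 M

1.03 x 10^-5 M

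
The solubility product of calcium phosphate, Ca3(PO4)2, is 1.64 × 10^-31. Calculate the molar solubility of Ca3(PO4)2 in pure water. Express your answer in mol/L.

Ca3(PO4)2(s) ⇌ 3 Ca^2+ + 2 PO4^3-
Ksp = [Ca^2+]^3[PO4^3-]^2
With molar solubility s: [Ca^2+] = 3s, [PO4^3-] = 2s.
So Ksp = (3s)^3 × (2s)^2 = 108s^5
s = (1.64 × 10^-31 / 108)^(1/5) = 2.73 × 10^-7 M

s ≈ 2.73e-7 M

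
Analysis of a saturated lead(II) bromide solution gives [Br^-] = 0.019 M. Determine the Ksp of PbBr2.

PbBr2(s) <=> Pb^2+(aq) + 2 Br^-(aq)
Stoichiometry gives [Pb^2+] = (1/2)[Br^-] = 9.50 × 10^-3 M.
Ksp = [Pb^2+][Br^-]^2
Ksp = 9.50 × 10^-3 × (1.9 × 10^-2)^2 = 3.4 × 10^-6

Ksp ≈ 3.4e-6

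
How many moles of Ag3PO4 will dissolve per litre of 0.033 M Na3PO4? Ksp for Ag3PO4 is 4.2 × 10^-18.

s = 1.7e-6 M

Ag3PO4(s) ⇌ 3 Ag^+ + PO4^3-
Ksp = [Ag^+]^3[PO4^3-]
Let s be the molar solubility in this solution. [Ag^+] = 3s, [PO4^3-] = 0.033 + s ≈ 0.033 (since PO4^3- from Na3PO4 dominates).
Ksp ≈ (3s)^3 × 0.033
s = 1.7 x 10^-6 M
Check: s = 1.7 × 10^-6 ≪ 0.033, so the approximation is valid.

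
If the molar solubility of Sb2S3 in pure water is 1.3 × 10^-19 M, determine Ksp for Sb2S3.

Ksp ≈ 4.0e-93

Sb2S3(s) <=> 2 Sb^3+ + 3 S^2-
With molar solubility s: [Sb^3+] = 2s, [S^2-] = 3s.
Ksp = [Sb^3+]^2[S^2-]^3
So Ksp = (2s)^2 × (3s)^3 = 108s^5
With s = 1.3 × 10^-19: Ksp = 4.0 x 10^-93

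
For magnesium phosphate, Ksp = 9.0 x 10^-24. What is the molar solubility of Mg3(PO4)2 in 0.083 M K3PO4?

s ≈ 3.6 × 10^-8 M

Mg3(PO4)2(s) ⇌ 3 Mg^2+ + 2 PO4^3-
Ksp = [Mg^2+]^3[PO4^3-]^2
If s mol/L dissolves here, [Mg^2+] = 3s, [PO4^3-] = 0.083 + 2s ≈ 0.083 (since PO4^3- from K3PO4 dominates).
Ksp ≈ (3s)^3 × (0.083)^2
s = 3.6 × 10^-8 M
Check: 2s = 7.3 × 10^-8 ≪ 0.083, so the approximation is valid.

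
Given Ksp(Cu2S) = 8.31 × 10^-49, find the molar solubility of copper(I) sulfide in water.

Cu2S(s) ⇌ 2 Cu^+(aq) + S^2-(aq)
Ksp = [Cu^+]^2[S^2-]
For each mole of Cu2S that dissolves: [Cu^+] = 2s, [S^2-] = s.
So Ksp = (2s)^2 × s = 4s^3
s^3 = 8.31 × 10^-49 / 4, so s = 5.92 × 10^-17 M

s ≈ 5.92 x 10^-17 M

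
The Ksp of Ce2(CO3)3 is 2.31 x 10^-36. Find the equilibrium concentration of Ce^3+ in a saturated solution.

5.85e-8 M

Ce2(CO3)3(s) <=> 2 Ce^3+ + 3 CO3^2-
Ksp = [Ce^3+]^2[CO3^2-]^3
For each mole of Ce2(CO3)3 that dissolves: [Ce^3+] = 2s, [CO3^2-] = 3s.
Ksp = (2s)^2(3s)^3 = 108s^5
s^5 = 2.31 x 10^-36 / 108, so s = 2.924 x 10^-8 M
[Ce^3+] = 2s = 5.85 × 10^-8 M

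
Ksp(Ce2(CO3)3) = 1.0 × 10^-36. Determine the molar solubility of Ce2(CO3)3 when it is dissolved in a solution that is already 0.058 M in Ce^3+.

Ce2(CO3)3(s) ⇌ 2 Ce^3+(aq) + 3 CO3^2-(aq)
Ksp = [Ce^3+]^2[CO3^2-]^3
If s mol/L dissolves here, [Ce^3+] = 0.058 + 2s ≈ 0.058, [CO3^2-] = 3s (since the Ce^3+ already present dominates).
Ksp ≈ (0.058)^2 × (3s)^3
s = 2.2 x 10^-12 M
Check: 2s = 4.4 x 10^-12 ≪ 0.058, so the approximation is valid.

s ≈ 2.2 × 10^-12 M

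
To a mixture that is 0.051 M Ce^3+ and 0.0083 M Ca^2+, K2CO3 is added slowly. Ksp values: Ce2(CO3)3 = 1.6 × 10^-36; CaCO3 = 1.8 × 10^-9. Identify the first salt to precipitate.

Ce2(CO3)3

Precipitation of each salt starts when its ion product equals its Ksp.
For Ce2(CO3)3: 1.6 × 10^-36 = (0.051)^2 × [CO3^2-]^3  ⇒  [CO3^2-] = 8.5 x 10^-12 M.
For CaCO3: 1.8 × 10^-9 = 0.0083 × [CO3^2-]  ⇒  [CO3^2-] = 2.2 × 10^-7 M.
The salt with the lower threshold [CO3^2-] precipitates first: Ce2(CO3)3.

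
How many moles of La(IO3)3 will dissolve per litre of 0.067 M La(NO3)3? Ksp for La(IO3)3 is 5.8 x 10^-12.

s ≈ 1.5 x 10^-4 M

La(IO3)3(s) ⇌ La^3+(aq) + 3 IO3^-(aq)
Ksp = [La^3+][IO3^-]^3
If s mol/L dissolves here, [La^3+] = 0.067 + s ≈ 0.067, [IO3^-] = 3s (since La^3+ from La(NO3)3 dominates).
Ksp ≈ 0.067 × (3s)^3
s = 1.5 × 10^-4 M
Check: s = 1.5 × 10^-4 ≪ 0.067, so the approximation is valid.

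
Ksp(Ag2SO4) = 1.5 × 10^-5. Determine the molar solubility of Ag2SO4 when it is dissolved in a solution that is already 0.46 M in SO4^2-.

Ag2SO4(s) <=> 2 Ag^+(aq) + SO4^2-(aq)
Ksp = [Ag^+]^2[SO4^2-]
Let s = moles of Ag2SO4 that dissolve per litre. [Ag^+] = 2s, [SO4^2-] = 0.46 + s ≈ 0.46 (common-ion effect: SO4^2- is already 0.46 M).
Ksp ≈ (2s)^2 × 0.46
s = 2.9 x 10^-3 M
Check: s = 2.9 × 10^-3 ≪ 0.46, so the approximation is valid.

s = 2.9 x 10^-3 M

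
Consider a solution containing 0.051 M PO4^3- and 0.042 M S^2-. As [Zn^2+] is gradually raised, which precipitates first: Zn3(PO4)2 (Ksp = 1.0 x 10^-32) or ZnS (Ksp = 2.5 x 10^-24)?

ZnS

Each salt begins to precipitate when Q = Ksp, i.e. when [Zn^2+] reaches its threshold.
For Zn3(PO4)2: 1.0 x 10^-32 = (0.051)^2 × [Zn^2+]^3  ⇒  [Zn^2+] = 1.6 × 10^-10 M.
For ZnS: 2.5 x 10^-24 = 0.042 × [Zn^2+]  ⇒  [Zn^2+] = 6.0 × 10^-23 M.
The salt with the lower threshold [Zn^2+] precipitates first: ZnS.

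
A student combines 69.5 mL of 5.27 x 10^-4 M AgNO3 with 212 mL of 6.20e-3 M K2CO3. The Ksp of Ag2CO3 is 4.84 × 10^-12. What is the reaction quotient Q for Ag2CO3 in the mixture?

7.90e-11

Total volume = 69.5 + 212 = 281.5 mL.
[Ag^+] = 5.27 × 10^-4 × (69.5/281.5) = 1.301 x 10^-4 M
[CO3^2-] = 6.20 × 10^-3 × (212/281.5) = 4.669 x 10^-3 M
Ag2CO3(s) ⇌ 2 Ag^+(aq) + CO3^2-(aq), so Q = [Ag^+]^2[CO3^2-]
Q = (1.301 × 10^-4)^2(4.669 x 10^-3) = 7.90 × 10^-11
Q > Ksp, so Ag2CO3 will precipitate.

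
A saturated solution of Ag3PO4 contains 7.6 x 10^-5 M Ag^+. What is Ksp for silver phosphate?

Ag3PO4(s) ⇌ 3 Ag^+ + PO4^3-
Stoichiometry gives [PO4^3-] = (1/3)[Ag^+] = 2.53 × 10^-5 M.
Ksp = [Ag^+]^3[PO4^3-]
Ksp = (7.6 × 10^-5)^3 × 2.53 × 10^-5 = 1.1 × 10^-17

1.1e-17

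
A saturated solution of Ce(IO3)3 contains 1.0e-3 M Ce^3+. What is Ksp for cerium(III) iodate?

Ksp ≈ 2.7e-11

Ce(IO3)3(s) ⇌ Ce^3+ + 3 IO3^-
Stoichiometry gives [IO3^-] = (3/1)[Ce^3+] = 3.00 × 10^-3 M.
Ksp = [Ce^3+][IO3^-]^3
Ksp = 1.0 × 10^-3 × (3.00 × 10^-3)^3 = 2.7 × 10^-11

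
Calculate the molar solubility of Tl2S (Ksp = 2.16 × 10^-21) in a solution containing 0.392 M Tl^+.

s ≈ 1.41 × 10^-20 M

Tl2S(s) ⇌ 2 Tl^+ + S^2-
Ksp = [Tl^+]^2[S^2-]
Let s be the molar solubility in this solution. [Tl^+] = 0.392 + 2s ≈ 0.392, [S^2-] = s (since the Tl^+ already present dominates).
Ksp ≈ (0.392)^2 × s
s = 1.41 × 10^-20 M
Check: 2s = 2.8 × 10^-20 ≪ 0.392, so the approximation is valid.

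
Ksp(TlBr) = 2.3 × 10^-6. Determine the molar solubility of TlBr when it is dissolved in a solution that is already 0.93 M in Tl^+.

2.5 x 10^-6 M

TlBr(s) <=> Tl^+ + Br^-
Ksp = [Tl^+][Br^-]
Let s = moles of TlBr that dissolve per litre. [Tl^+] = 0.93 + s ≈ 0.93, [Br^-] = s (Ksp is small, so little additional dissolves).
Ksp ≈ 0.93 × s
s = 2.5 x 10^-6 M
Check: s = 2.5 × 10^-6 ≪ 0.93, so the approximation is valid.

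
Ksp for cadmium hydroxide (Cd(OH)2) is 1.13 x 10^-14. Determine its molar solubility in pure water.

s ≈ 1.41 x 10^-5 M

Cd(OH)2(s) ⇌ Cd^2+(aq) + 2 OH^-(aq)
Ksp = [Cd^2+][OH^-]^2
For each mole of Cd(OH)2 that dissolves: [Cd^2+] = s, [OH^-] = 2s.
So Ksp = s × (2s)^2 = 4s^3
s = (1.13 x 10^-14 / 4)^(1/3) = 1.41 x 10^-5 M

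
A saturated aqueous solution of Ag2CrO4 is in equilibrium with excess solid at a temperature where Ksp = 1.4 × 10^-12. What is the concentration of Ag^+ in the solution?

Ag2CrO4(s) ⇌ 2 Ag^+ + CrO4^2-
Ksp = [Ag^+]^2[CrO4^2-]
If s mol/L of Ag2CrO4 dissolves, [Ag^+] = 2s and [CrO4^2-] = s.
Substituting: Ksp = (2s)^2s = 4s^3
Solving, s = (1.4 × 10^-12/4)^(1/3) = 7.05 × 10^-5 M
[Ag^+] = 2s = 1.4 x 10^-4 M

[Ag^+] = 1.4 × 10^-4 M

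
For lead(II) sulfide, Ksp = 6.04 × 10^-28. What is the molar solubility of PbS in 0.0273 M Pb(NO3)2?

2.21 x 10^-26 M

PbS(s) ⇌ Pb^2+ + S^2-
Ksp = [Pb^2+][S^2-]
Let s be the molar solubility in this solution. [Pb^2+] = 0.0273 + s ≈ 0.0273, [S^2-] = s (since Pb^2+ from Pb(NO3)2 dominates).
Ksp ≈ 0.0273 × s
s = 2.21 × 10^-26 M
Check: s = 2.2 x 10^-26 ≪ 0.0273, so the approximation is valid.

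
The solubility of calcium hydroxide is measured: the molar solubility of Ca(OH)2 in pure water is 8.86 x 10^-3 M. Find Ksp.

Ca(OH)2(s) <=> Ca^2+(aq) + 2 OH^-(aq)
Let s = molar solubility. Then [Ca^2+] = s and [OH^-] = 2s.
Ksp = [Ca^2+][OH^-]^2
Substituting: Ksp = s(2s)^2 = 4s^3
With s = 8.86 x 10^-3: Ksp = 2.78 × 10^-6

2.78e-6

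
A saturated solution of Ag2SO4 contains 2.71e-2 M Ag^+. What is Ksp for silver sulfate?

Ksp = 9.95 × 10^-6

Ag2SO4(s) <=> 2 Ag^+(aq) + SO4^2-(aq)
Stoichiometry gives [SO4^2-] = (1/2)[Ag^+] = 1.355 × 10^-2 M.
Ksp = [Ag^+]^2[SO4^2-]
Ksp = (2.71 × 10^-2)^2 × 1.355 x 10^-2 = 9.95 × 10^-6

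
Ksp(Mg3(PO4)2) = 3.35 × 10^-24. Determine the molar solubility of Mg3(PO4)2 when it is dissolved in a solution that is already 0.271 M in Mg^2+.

6.49e-12 M

Mg3(PO4)2(s) <=> 3 Mg^2+(aq) + 2 PO4^3-(aq)
Ksp = [Mg^2+]^3[PO4^3-]^2
Let s = moles of Mg3(PO4)2 that dissolve per litre. [Mg^2+] = 0.271 + 3s ≈ 0.271, [PO4^3-] = 2s (common-ion effect: Mg^2+ is already 0.271 M).
Ksp ≈ (0.271)^3 × (2s)^2
s = 6.49 × 10^-12 M
Check: 3s = 1.9 × 10^-11 ≪ 0.271, so the approximation is valid.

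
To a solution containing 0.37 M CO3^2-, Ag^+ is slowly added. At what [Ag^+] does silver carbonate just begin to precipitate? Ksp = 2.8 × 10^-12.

Ag2CO3(s) ⇌ 2 Ag^+ + CO3^2-
Ksp = [Ag^+]^2[CO3^2-]
Precipitation begins when Q = Ksp. With [CO3^2-] = 0.37 M:
2.8 × 10^-12 = (0.37) × [Ag^+]^2
[Ag^+] = (2.8 × 10^-12 / 3.7 x 10^-1)^(1/2) = 2.8 x 10^-6 M

2.8 × 10^-6 M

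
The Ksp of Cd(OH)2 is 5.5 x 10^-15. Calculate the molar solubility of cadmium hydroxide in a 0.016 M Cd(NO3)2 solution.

Cd(OH)2(s) ⇌ Cd^2+ + 2 OH^-
Ksp = [Cd^2+][OH^-]^2
Let s = moles of Cd(OH)2 that dissolve per litre. [Cd^2+] = 0.016 + s ≈ 0.016, [OH^-] = 2s (common-ion effect: Cd^2+ is already 0.016 M).
Ksp ≈ 0.016 × (2s)^2
s = 2.9 x 10^-7 M
Check: s = 2.9 × 10^-7 ≪ 0.016, so the approximation is valid.

s = 2.9 x 10^-7 M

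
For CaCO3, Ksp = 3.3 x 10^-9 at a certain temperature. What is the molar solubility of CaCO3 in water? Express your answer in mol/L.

CaCO3(s) ⇌ Ca^2+ + CO3^2-
Ksp = [Ca^2+][CO3^2-]
With molar solubility s: [Ca^2+] = s, [CO3^2-] = s.
Ksp = s^2
s = (3.3 x 10^-9)^(1/2) = 5.7 x 10^-5 M

s ≈ 5.7 x 10^-5 M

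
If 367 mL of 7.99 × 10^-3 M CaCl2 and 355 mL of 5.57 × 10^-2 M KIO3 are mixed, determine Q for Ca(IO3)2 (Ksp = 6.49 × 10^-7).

3.05 x 10^-6

Total volume = 367 + 355 = 722 mL.
[Ca^2+] = 7.99 × 10^-3 × (367/722) = 4.061 × 10^-3 M
[IO3^-] = 5.57 × 10^-2 × (355/722) = 2.739 x 10^-2 M
Ca(IO3)2(s) ⇌ Ca^2+ + 2 IO3^-, so Q = [Ca^2+][IO3^-]^2
Q = (4.061 × 10^-3)(2.739 × 10^-2)^2 = 3.05 × 10^-6
Q > Ksp, so Ca(IO3)2 will precipitate.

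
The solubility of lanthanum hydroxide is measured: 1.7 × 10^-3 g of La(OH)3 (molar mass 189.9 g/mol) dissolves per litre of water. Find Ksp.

Molar solubility s = (1.7 x 10^-3 g/L) / (189.9 g/mol) = 8.95 x 10^-6 M.
La(OH)3(s) ⇌ La^3+ + 3 OH^-
With molar solubility s: [La^3+] = s, [OH^-] = 3s.
Ksp = [La^3+][OH^-]^3
So Ksp = s × (3s)^3 = 27s^4
Ksp = 27 × (8.95 × 10^-6)^4 = 1.7 x 10^-19

1.7 x 10^-19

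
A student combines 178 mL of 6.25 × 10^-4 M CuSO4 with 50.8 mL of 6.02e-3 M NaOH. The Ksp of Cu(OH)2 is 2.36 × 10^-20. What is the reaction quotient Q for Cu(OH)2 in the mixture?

Total volume = 178 + 50.8 = 228.8 mL.
[Cu^2+] = 6.25 x 10^-4 × (178/228.8) = 4.862 × 10^-4 M
[OH^-] = 6.02 x 10^-3 × (50.8/228.8) = 1.337 × 10^-3 M
Cu(OH)2(s) <=> Cu^2+ + 2 OH^-, so Q = [Cu^2+][OH^-]^2
Q = (4.862 × 10^-4)(1.337 x 10^-3)^2 = 8.69 x 10^-10
Q > Ksp, so Cu(OH)2 will precipitate.

Q = 8.69e-10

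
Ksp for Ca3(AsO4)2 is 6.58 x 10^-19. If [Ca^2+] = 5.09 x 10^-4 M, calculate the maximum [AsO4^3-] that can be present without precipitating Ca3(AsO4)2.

[AsO4^3-] ≈ 7.06 x 10^-5 M

Ca3(AsO4)2(s) <=> 3 Ca^2+ + 2 AsO4^3-
Ksp = [Ca^2+]^3[AsO4^3-]^2
Precipitation begins when Q = Ksp. With [Ca^2+] = 5.09 x 10^-4 M:
6.58 x 10^-19 = (5.09 x 10^-4)^3 × [AsO4^3-]^2
[AsO4^3-] = (6.58 x 10^-19 / 1.319 × 10^-10)^(1/2) = 7.06 × 10^-5 M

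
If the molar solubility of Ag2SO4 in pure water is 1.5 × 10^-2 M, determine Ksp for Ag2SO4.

Ksp = 1.4e-5

Ag2SO4(s) ⇌ 2 Ag^+ + SO4^2-
For each mole of Ag2SO4 that dissolves: [Ag^+] = 2s, [SO4^2-] = s.
Ksp = [Ag^+]^2[SO4^2-]
Substituting: Ksp = (2s)^2s = 4s^3
With s = 1.5 × 10^-2: Ksp = 1.4 × 10^-5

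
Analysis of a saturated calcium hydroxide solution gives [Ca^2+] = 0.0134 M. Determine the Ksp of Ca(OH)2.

Ca(OH)2(s) <=> Ca^2+(aq) + 2 OH^-(aq)
Stoichiometry gives [OH^-] = (2/1)[Ca^2+] = 2.680 × 10^-2 M.
Ksp = [Ca^2+][OH^-]^2
Ksp = 1.34 × 10^-2 × (2.680 × 10^-2)^2 = 9.62 × 10^-6

Ksp = 9.62 x 10^-6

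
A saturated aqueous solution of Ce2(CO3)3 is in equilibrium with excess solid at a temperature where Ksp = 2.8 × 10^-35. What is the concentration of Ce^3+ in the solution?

[Ce^3+] ≈ 9.6e-8 M

Ce2(CO3)3(s) <=> 2 Ce^3+ + 3 CO3^2-
Ksp = [Ce^3+]^2[CO3^2-]^3
For each mole of Ce2(CO3)3 that dissolves: [Ce^3+] = 2s, [CO3^2-] = 3s.
Substituting: Ksp = (2s)^2(3s)^3 = 108s^5
Solving, s = (2.8 × 10^-35/108)^(1/5) = 4.82 × 10^-8 M
[Ce^3+] = 2s = 9.6 × 10^-8 M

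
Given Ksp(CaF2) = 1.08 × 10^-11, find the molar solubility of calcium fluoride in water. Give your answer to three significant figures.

CaF2(s) ⇌ Ca^2+(aq) + 2 F^-(aq)
Ksp = [Ca^2+][F^-]^2
If s mol/L of CaF2 dissolves, [Ca^2+] = s and [F^-] = 2s.
Substituting: Ksp = s(2s)^2 = 4s^3
s = (1.08 × 10^-11 / 4)^(1/3) = 1.39 x 10^-4 M

1.39e-4 M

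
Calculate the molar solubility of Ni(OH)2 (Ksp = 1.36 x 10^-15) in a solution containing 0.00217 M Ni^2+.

Ni(OH)2(s) ⇌ Ni^2+ + 2 OH^-
Ksp = [Ni^2+][OH^-]^2
If s mol/L dissolves here, [Ni^2+] = 0.00217 + s ≈ 0.00217, [OH^-] = 2s (since the Ni^2+ already present dominates).
Ksp ≈ 0.00217 × (2s)^2
s = 3.96 × 10^-7 M
Check: s = 4.0 × 10^-7 ≪ 0.00217, so the approximation is valid.

s ≈ 3.96 × 10^-7 M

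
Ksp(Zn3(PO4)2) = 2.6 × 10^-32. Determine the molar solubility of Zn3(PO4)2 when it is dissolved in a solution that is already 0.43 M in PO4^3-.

Zn3(PO4)2(s) ⇌ 3 Zn^2+ + 2 PO4^3-
Ksp = [Zn^2+]^3[PO4^3-]^2
Let s be the molar solubility in this solution. [Zn^2+] = 3s, [PO4^3-] = 0.43 + 2s ≈ 0.43 (common-ion effect: PO4^3- is already 0.43 M).
Ksp ≈ (3s)^3 × (0.43)^2
s = 1.7 × 10^-11 M
Check: 2s = 3.5 × 10^-11 ≪ 0.43, so the approximation is valid.

s = 1.7 × 10^-11 M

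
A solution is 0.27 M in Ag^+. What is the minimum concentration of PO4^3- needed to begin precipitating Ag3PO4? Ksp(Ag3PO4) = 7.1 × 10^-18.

[PO4^3-] ≈ 3.6 × 10^-16 M

Ag3PO4(s) ⇌ 3 Ag^+ + PO4^3-
Ksp = [Ag^+]^3[PO4^3-]
Precipitation begins when Q = Ksp. With [Ag^+] = 0.27 M:
7.1 × 10^-18 = (0.27)^3 × [PO4^3-]
[PO4^3-] = (7.1 × 10^-18 / 1.97 × 10^-2) = 3.6 × 10^-16 M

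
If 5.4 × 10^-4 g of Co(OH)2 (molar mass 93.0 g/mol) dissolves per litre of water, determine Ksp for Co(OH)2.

Molar solubility s = (5.4 × 10^-4 g/L) / (93.0 g/mol) = 5.81 × 10^-6 M.
Co(OH)2(s) <=> Co^2+ + 2 OH^-
With molar solubility s: [Co^2+] = s, [OH^-] = 2s.
Ksp = [Co^2+][OH^-]^2
Ksp = s(2s)^2 = 4s^3
With s = 5.81 × 10^-6: Ksp = 7.8 × 10^-16

7.8 × 10^-16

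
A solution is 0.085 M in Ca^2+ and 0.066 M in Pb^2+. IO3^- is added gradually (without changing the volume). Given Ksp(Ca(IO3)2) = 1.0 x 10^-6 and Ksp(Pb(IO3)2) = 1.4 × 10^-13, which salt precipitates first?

Precipitation of each salt starts when its ion product equals its Ksp.
For Ca(IO3)2: 1.0 x 10^-6 = 0.085 × [IO3^-]^2  ⇒  [IO3^-] = 3.4 x 10^-3 M.
For Pb(IO3)2: 1.4 × 10^-13 = 0.066 × [IO3^-]^2  ⇒  [IO3^-] = 1.5 × 10^-6 M.
The salt with the lower threshold [IO3^-] precipitates first: Pb(IO3)2.

Pb(IO3)2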